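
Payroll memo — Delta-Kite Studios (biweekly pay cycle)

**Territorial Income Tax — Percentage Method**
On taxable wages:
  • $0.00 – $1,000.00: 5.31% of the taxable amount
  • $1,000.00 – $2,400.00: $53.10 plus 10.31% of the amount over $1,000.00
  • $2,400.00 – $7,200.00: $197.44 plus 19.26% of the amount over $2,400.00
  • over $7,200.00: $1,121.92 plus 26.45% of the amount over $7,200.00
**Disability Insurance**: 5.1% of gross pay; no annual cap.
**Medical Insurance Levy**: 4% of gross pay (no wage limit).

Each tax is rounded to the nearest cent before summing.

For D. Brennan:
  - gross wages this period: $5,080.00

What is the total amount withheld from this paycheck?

Territorial Income Tax: taxable = $5,080.00
  $197.44 + 19.26% × ($5,080.00 − $2,400.00) = $197.44 + 19.26% × $2,680.00 = $713.61
Disability Insurance: 5.1% × $5,080.00 = $259.08
Medical Insurance Levy: 4% × $5,080.00 = $203.20
Total: $713.61 + $259.08 + $203.20 = $1,175.89

$1,175.89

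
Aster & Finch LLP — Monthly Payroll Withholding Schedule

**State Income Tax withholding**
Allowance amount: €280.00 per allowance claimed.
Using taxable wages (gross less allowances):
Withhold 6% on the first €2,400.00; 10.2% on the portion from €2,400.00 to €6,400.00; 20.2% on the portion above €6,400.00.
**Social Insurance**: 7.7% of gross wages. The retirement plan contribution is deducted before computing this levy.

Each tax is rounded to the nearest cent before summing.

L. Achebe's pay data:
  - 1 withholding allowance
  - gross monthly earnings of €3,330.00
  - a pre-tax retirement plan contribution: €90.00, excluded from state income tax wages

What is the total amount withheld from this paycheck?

€450.60

State Income Tax: taxable = €3,330.00 − €90.00 − 1×€280.00 = €2,960.00
  €144.00 + 10.2% × (€2,960.00 − €2,400.00) = €144.00 + 10.2% × €560.00 = €201.12
Social Insurance: 7.7% × €3,240.00 = €249.48
Total: €201.12 + €249.48 = €450.60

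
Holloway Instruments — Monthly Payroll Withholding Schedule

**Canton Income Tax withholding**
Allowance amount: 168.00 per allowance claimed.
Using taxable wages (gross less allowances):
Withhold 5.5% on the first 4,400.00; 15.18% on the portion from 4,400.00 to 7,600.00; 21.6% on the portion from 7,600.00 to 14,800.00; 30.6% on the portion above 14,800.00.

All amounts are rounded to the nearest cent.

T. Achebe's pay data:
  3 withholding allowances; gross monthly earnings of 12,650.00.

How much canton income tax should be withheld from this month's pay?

1,709.70

Canton Income Tax: taxable = 12,650.00 − 3×168.00 = 12,146.00
  727.76 + 21.6% × (12,146.00 − 7,600.00) = 727.76 + 21.6% × 4,546.00 = 1,709.70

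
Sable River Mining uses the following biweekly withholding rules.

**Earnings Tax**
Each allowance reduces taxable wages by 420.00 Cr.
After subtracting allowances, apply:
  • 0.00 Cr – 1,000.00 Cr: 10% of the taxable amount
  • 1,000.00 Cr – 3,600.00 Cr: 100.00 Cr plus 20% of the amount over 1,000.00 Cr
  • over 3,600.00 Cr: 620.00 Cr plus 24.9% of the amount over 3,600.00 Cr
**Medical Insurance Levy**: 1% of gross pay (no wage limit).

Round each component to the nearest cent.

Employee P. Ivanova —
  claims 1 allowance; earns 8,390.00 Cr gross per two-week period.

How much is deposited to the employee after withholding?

Earnings Tax: taxable = 8,390.00 Cr − 1×420.00 Cr = 7,970.00 Cr
  620.00 Cr + 24.9% × (7,970.00 Cr − 3,600.00 Cr) = 620.00 Cr + 24.9% × 4,370.00 Cr = 1,708.13 Cr
Medical Insurance Levy: 1% × 8,390.00 Cr = 83.90 Cr
Total withheld: 1,708.13 Cr + 83.90 Cr = 1,792.03 Cr
Net pay: 8,390.00 Cr − 1,792.03 Cr = 6,597.97 Cr

6,597.97 Cr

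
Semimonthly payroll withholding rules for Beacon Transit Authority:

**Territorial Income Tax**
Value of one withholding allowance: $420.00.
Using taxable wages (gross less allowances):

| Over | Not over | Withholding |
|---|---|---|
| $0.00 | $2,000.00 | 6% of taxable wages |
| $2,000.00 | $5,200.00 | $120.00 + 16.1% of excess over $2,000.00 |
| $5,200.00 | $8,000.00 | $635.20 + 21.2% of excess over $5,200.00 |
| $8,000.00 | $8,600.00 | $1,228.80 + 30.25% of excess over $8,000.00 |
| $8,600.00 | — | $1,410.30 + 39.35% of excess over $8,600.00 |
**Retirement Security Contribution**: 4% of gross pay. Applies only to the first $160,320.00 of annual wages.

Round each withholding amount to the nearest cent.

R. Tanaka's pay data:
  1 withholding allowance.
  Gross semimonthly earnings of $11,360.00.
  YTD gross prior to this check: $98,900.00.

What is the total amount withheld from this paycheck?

Territorial Income Tax: taxable = $11,360.00 − 1×$420.00 = $10,940.00
  $1,410.30 + 39.35% × ($10,940.00 − $8,600.00) = $1,410.30 + 39.35% × $2,340.00 = $2,331.09
Retirement Security Contribution: 4% × $11,360.00 = $454.40
Total: $2,331.09 + $454.40 = $2,785.49

$2,785.49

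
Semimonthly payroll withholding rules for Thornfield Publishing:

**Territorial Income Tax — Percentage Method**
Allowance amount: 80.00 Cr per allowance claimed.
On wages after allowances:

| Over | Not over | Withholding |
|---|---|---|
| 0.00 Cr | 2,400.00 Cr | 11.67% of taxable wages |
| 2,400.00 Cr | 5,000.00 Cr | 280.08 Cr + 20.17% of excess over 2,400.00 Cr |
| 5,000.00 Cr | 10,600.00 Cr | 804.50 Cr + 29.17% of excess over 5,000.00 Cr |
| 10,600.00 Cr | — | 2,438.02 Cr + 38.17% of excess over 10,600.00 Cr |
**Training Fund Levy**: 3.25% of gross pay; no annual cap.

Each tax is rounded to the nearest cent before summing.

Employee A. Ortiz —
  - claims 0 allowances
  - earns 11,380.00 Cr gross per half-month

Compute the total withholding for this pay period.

3,105.60 Cr

Territorial Income Tax: taxable = 11,380.00 Cr
  2,438.02 Cr + 38.17% × (11,380.00 Cr − 10,600.00 Cr) = 2,438.02 Cr + 38.17% × 780.00 Cr = 2,735.75 Cr
Training Fund Levy: 3.25% × 11,380.00 Cr = 369.85 Cr
Total: 2,735.75 Cr + 369.85 Cr = 3,105.60 Cr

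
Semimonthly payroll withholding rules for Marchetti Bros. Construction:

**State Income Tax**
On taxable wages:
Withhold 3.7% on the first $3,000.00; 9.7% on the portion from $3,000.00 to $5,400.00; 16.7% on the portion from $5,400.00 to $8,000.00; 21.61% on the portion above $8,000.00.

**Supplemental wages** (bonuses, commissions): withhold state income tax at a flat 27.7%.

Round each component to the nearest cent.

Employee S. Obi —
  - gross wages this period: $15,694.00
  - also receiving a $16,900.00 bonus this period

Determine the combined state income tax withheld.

$7,121.97

State Income Tax: taxable = $15,694.00
  $778.00 + 21.61% × ($15,694.00 − $8,000.00) = $778.00 + 21.61% × $7,694.00 = $2,440.67
Supplemental (27.7% flat on bonus): 27.7% × $16,900.00 = $4,681.30
Total state income tax: $2,440.67 + $4,681.30 = $7,121.97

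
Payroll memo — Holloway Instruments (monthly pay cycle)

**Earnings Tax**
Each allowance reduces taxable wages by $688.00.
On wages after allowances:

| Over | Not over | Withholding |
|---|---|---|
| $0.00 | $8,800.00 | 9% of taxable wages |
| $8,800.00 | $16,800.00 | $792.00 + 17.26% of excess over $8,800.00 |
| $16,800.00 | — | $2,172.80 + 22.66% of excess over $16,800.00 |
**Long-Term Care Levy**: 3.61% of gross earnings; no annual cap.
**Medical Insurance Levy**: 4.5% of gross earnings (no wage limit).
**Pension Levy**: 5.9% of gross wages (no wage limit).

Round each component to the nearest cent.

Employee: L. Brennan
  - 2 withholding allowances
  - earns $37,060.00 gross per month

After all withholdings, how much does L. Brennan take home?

$25,415.98

Earnings Tax: taxable = $37,060.00 − 2×$688.00 = $35,684.00
  $2,172.80 + 22.66% × ($35,684.00 − $16,800.00) = $2,172.80 + 22.66% × $18,884.00 = $6,451.91
Long-Term Care Levy: 3.61% × $37,060.00 = $1,337.87
Medical Insurance Levy: 4.5% × $37,060.00 = $1,667.70
Pension Levy: 5.9% × $37,060.00 = $2,186.54
Total withheld: $6,451.91 + $1,337.87 + $1,667.70 + $2,186.54 = $11,644.02
Net pay: $37,060.00 − $11,644.02 = $25,415.98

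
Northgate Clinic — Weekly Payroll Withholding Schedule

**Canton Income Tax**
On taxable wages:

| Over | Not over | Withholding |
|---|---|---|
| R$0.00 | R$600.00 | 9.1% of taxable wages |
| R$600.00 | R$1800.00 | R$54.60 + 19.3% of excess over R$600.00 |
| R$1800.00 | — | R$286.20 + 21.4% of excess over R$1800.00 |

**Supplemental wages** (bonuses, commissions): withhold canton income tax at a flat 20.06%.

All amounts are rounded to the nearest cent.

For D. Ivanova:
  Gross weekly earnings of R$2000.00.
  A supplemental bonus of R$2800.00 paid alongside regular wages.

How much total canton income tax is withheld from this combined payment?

Canton Income Tax: taxable = R$2000.00
  R$286.20 + 21.4% × (R$2000.00 − R$1800.00) = R$286.20 + 21.4% × R$200.00 = R$329.00
Supplemental (20.06% flat on bonus): 20.06% × R$2800.00 = R$561.68
Total canton income tax: R$329.00 + R$561.68 = R$890.68

R$890.68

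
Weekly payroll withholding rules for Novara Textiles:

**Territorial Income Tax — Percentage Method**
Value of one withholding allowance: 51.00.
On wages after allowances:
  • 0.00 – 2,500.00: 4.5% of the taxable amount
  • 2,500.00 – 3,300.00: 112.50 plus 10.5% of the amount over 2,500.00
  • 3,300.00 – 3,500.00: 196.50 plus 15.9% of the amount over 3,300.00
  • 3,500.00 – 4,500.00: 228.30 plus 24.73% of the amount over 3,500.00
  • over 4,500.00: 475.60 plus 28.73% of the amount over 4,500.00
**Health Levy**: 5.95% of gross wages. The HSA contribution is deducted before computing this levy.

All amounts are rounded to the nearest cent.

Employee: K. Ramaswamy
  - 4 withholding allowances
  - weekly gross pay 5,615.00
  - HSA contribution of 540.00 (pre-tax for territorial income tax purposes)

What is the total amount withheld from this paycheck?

884.15

Territorial Income Tax: taxable = 5,615.00 − 540.00 − 4×51.00 = 4,871.00
  475.60 + 28.73% × (4,871.00 − 4,500.00) = 475.60 + 28.73% × 371.00 = 582.19
Health Levy: 5.95% × 5,075.00 = 301.96
Total: 582.19 + 301.96 = 884.15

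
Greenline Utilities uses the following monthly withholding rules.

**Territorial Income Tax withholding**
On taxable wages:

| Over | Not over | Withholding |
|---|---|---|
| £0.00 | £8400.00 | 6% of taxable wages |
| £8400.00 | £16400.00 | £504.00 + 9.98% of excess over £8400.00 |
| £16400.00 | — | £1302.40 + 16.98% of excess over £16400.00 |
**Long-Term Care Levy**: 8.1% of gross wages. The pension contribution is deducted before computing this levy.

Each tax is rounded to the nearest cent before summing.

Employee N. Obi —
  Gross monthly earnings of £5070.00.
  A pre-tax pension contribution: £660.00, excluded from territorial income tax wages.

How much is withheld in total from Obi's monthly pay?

Territorial Income Tax: taxable = £5070.00 − £660.00 = £4410.00
  6% × £4410.00 = £264.60
Long-Term Care Levy: 8.1% × £4410.00 = £357.21
Total: £264.60 + £357.21 = £621.81

£621.81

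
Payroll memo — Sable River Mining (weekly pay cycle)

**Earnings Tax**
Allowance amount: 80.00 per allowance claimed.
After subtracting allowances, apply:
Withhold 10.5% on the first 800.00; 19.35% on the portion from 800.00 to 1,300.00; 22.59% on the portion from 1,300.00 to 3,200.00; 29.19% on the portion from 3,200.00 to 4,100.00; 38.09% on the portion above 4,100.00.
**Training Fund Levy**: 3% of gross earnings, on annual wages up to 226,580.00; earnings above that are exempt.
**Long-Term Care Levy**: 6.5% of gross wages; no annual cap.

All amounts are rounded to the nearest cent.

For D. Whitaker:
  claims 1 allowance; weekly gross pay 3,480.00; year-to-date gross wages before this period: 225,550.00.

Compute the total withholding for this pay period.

Earnings Tax: taxable = 3,480.00 − 1×80.00 = 3,400.00
  609.96 + 29.19% × (3,400.00 − 3,200.00) = 609.96 + 29.19% × 200.00 = 668.34
Training Fund Levy: cap 226,580.00 − YTD 225,550.00 = 1,030.00 subject; 3% × 1,030.00 = 30.90
Long-Term Care Levy: 6.5% × 3,480.00 = 226.20
Total: 668.34 + 30.90 + 226.20 = 925.44

925.44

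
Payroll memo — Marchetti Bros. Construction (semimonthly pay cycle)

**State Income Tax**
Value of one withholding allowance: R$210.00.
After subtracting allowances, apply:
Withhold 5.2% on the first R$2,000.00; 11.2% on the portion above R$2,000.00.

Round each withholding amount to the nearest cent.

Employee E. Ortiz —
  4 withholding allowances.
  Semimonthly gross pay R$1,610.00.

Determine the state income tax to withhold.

R$40.04

State Income Tax: taxable = R$1,610.00 − 4×R$210.00 = R$770.00
  5.2% × R$770.00 = R$40.04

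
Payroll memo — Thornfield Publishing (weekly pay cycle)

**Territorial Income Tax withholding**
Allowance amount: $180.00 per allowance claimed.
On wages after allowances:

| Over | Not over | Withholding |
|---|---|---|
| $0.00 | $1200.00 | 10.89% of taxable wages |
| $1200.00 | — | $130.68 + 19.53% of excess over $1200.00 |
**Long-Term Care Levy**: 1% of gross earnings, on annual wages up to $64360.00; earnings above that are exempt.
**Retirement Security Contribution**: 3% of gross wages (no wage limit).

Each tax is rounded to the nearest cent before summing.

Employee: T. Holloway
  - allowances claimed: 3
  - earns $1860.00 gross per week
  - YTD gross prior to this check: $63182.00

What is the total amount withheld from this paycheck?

Territorial Income Tax: taxable = $1860.00 − 3×$180.00 = $1320.00
  $130.68 + 19.53% × ($1320.00 − $1200.00) = $130.68 + 19.53% × $120.00 = $154.12
Long-Term Care Levy: cap $64360.00 − YTD $63182.00 = $1178.00 subject; 1% × $1178.00 = $11.78
Retirement Security Contribution: 3% × $1860.00 = $55.80
Total: $154.12 + $11.78 + $55.80 = $221.70

$221.70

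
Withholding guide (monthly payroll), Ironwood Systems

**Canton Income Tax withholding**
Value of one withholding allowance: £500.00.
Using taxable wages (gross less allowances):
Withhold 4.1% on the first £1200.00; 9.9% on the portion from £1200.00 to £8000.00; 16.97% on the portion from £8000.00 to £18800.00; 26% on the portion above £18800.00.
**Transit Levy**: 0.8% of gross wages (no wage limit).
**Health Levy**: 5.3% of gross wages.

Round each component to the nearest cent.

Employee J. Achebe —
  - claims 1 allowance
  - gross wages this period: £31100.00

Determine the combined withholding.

Canton Income Tax: taxable = £31100.00 − 1×£500.00 = £30600.00
  £2555.16 + 26% × (£30600.00 − £18800.00) = £2555.16 + 26% × £11800.00 = £5623.16
Transit Levy: 0.8% × £31100.00 = £248.80
Health Levy: 5.3% × £31100.00 = £1648.30
Total: £5623.16 + £248.80 + £1648.30 = £7520.26

£7520.26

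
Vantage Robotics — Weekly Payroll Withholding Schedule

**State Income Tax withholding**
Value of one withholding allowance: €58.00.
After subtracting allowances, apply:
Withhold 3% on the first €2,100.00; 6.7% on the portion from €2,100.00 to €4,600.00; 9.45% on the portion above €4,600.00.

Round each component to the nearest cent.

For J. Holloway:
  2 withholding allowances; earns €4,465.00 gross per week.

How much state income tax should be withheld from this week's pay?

€213.68

State Income Tax: taxable = €4,465.00 − 2×€58.00 = €4,349.00
  €63.00 + 6.7% × (€4,349.00 − €2,100.00) = €63.00 + 6.7% × €2,249.00 = €213.68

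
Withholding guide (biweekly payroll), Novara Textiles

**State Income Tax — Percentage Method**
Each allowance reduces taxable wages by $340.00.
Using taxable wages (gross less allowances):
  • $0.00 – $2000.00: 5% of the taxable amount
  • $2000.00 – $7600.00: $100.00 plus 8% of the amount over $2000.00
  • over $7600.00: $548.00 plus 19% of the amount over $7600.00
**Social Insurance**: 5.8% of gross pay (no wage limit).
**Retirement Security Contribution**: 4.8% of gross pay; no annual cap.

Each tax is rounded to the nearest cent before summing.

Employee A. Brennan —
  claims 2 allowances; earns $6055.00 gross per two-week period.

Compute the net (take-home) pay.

$5043.17

State Income Tax: taxable = $6055.00 − 2×$340.00 = $5375.00
  $100.00 + 8% × ($5375.00 − $2000.00) = $100.00 + 8% × $3375.00 = $370.00
Social Insurance: 5.8% × $6055.00 = $351.19
Retirement Security Contribution: 4.8% × $6055.00 = $290.64
Total withheld: $370.00 + $351.19 + $290.64 = $1011.83
Net pay: $6055.00 − $1011.83 = $5043.17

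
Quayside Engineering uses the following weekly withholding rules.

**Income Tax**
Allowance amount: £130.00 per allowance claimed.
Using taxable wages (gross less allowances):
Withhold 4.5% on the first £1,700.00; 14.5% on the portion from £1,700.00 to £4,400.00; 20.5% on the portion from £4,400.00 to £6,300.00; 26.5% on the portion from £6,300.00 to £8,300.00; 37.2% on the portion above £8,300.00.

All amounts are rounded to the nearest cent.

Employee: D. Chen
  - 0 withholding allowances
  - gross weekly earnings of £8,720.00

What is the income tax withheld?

£1,543.74

Income Tax: taxable = £8,720.00
  £1,387.50 + 37.2% × (£8,720.00 − £8,300.00) = £1,387.50 + 37.2% × £420.00 = £1,543.74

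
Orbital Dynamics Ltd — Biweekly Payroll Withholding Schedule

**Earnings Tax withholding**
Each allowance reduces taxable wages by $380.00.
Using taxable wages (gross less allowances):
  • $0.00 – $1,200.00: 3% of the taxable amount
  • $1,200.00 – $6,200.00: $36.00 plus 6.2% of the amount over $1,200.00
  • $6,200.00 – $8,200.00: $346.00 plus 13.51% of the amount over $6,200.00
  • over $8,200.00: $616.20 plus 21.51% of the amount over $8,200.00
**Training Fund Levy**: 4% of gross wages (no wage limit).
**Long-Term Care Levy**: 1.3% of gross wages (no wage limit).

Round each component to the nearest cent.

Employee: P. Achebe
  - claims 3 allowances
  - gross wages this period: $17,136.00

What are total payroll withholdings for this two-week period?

Earnings Tax: taxable = $17,136.00 − 3×$380.00 = $15,996.00
  $616.20 + 21.51% × ($15,996.00 − $8,200.00) = $616.20 + 21.51% × $7,796.00 = $2,293.12
Training Fund Levy: 4% × $17,136.00 = $685.44
Long-Term Care Levy: 1.3% × $17,136.00 = $222.77
Total: $2,293.12 + $685.44 + $222.77 = $3,201.33

$3,201.33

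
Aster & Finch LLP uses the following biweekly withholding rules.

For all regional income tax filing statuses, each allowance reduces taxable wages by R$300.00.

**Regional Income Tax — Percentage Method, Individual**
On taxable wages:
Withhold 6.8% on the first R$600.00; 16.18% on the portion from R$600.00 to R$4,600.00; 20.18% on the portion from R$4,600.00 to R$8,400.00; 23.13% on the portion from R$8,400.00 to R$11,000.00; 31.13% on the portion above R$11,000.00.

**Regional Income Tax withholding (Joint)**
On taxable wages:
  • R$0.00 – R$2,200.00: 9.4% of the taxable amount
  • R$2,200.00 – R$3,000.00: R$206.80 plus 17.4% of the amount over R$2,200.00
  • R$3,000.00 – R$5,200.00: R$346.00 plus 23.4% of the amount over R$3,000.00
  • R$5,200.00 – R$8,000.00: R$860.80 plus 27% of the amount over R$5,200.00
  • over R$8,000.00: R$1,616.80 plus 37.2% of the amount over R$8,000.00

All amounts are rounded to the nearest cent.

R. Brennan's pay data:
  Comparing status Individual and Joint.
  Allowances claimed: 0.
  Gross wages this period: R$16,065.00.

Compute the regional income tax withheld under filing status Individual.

Regional Income Tax (Individual): taxable = R$16,065.00
  R$2,056.22 + 31.13% × (R$16,065.00 − R$11,000.00) = R$2,056.22 + 31.13% × R$5,065.00 = R$3,632.95

R$3,632.95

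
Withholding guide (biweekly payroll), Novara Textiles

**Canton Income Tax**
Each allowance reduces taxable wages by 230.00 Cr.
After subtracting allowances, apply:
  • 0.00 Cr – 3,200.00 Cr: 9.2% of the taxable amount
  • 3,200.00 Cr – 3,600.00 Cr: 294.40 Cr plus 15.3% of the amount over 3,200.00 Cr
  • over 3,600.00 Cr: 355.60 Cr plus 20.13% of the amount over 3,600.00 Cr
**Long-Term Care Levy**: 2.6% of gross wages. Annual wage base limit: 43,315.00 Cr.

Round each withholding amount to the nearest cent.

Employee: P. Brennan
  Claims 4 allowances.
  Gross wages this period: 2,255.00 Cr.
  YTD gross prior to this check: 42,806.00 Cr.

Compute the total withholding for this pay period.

136.05 Cr

Canton Income Tax: taxable = 2,255.00 Cr − 4×230.00 Cr = 1,335.00 Cr
  9.2% × 1,335.00 Cr = 122.82 Cr
Long-Term Care Levy: cap 43,315.00 Cr − YTD 42,806.00 Cr = 509.00 Cr subject; 2.6% × 509.00 Cr = 13.23 Cr
Total: 122.82 Cr + 13.23 Cr = 136.05 Cr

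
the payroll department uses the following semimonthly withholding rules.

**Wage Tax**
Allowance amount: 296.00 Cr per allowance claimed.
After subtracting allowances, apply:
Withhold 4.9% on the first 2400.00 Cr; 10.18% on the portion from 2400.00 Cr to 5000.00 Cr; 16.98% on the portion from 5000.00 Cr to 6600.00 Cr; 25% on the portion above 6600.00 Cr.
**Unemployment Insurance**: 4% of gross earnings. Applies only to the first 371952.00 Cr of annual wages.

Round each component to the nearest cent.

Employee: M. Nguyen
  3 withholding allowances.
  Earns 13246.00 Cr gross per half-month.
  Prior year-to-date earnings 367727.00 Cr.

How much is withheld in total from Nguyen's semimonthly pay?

2262.46 Cr

Wage Tax: taxable = 13246.00 Cr − 3×296.00 Cr = 12358.00 Cr
  653.96 Cr + 25% × (12358.00 Cr − 6600.00 Cr) = 653.96 Cr + 25% × 5758.00 Cr = 2093.46 Cr
Unemployment Insurance: cap 371952.00 Cr − YTD 367727.00 Cr = 4225.00 Cr subject; 4% × 4225.00 Cr = 169.00 Cr
Total: 2093.46 Cr + 169.00 Cr = 2262.46 Cr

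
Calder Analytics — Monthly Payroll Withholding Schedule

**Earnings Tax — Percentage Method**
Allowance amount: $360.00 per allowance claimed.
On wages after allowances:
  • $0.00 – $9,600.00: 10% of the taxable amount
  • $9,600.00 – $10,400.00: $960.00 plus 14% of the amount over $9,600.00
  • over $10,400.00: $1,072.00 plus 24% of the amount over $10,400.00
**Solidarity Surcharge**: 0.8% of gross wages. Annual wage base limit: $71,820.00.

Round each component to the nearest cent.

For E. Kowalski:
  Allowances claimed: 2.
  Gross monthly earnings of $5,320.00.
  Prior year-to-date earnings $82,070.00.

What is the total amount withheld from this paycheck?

Earnings Tax: taxable = $5,320.00 − 2×$360.00 = $4,600.00
  10% × $4,600.00 = $460.00
Solidarity Surcharge: YTD $82,070.00 ≥ cap $71,820.00 → $0.00
Total: $460.00 + $0.00 = $460.00

$460.00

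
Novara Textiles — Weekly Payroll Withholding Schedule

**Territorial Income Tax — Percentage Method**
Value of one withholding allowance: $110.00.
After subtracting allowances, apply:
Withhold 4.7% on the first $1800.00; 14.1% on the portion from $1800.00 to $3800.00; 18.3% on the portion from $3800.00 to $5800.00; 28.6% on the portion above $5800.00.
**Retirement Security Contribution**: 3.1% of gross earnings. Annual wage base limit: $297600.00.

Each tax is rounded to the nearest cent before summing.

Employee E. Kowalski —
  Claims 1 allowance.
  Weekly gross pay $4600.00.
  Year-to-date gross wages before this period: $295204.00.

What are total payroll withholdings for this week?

$567.15

Territorial Income Tax: taxable = $4600.00 − 1×$110.00 = $4490.00
  $366.60 + 18.3% × ($4490.00 − $3800.00) = $366.60 + 18.3% × $690.00 = $492.87
Retirement Security Contribution: cap $297600.00 − YTD $295204.00 = $2396.00 subject; 3.1% × $2396.00 = $74.28
Total: $492.87 + $74.28 = $567.15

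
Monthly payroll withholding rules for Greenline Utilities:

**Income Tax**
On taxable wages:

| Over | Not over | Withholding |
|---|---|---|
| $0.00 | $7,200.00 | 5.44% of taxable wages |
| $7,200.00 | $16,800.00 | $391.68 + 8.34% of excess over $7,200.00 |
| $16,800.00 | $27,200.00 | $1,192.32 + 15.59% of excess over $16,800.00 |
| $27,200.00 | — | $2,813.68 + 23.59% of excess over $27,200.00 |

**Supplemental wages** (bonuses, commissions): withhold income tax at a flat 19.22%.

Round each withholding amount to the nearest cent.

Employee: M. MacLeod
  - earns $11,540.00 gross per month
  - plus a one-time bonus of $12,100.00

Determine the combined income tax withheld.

$3,079.26

Income Tax: taxable = $11,540.00
  $391.68 + 8.34% × ($11,540.00 − $7,200.00) = $391.68 + 8.34% × $4,340.00 = $753.64
Supplemental (19.22% flat on bonus): 19.22% × $12,100.00 = $2,325.62
Total income tax: $753.64 + $2,325.62 = $3,079.26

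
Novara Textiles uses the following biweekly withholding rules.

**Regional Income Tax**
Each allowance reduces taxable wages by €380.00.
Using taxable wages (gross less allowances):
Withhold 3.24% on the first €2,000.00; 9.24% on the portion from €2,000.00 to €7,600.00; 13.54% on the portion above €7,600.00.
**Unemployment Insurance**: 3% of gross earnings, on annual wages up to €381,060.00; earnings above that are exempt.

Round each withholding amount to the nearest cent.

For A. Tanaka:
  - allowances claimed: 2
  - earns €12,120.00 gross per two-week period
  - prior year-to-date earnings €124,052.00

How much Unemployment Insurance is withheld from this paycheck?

Unemployment Insurance: 3% × €12,120.00 = €363.60

€363.60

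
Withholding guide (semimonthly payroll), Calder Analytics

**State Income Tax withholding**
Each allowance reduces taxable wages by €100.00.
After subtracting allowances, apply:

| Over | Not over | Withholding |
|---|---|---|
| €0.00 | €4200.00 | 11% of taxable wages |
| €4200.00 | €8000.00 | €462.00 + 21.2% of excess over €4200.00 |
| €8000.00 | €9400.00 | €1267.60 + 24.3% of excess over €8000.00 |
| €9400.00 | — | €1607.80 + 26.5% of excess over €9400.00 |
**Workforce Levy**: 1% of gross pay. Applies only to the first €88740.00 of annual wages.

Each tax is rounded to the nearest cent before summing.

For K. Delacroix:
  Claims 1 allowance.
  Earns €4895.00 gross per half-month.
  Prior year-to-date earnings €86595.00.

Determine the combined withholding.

State Income Tax: taxable = €4895.00 − 1×€100.00 = €4795.00
  €462.00 + 21.2% × (€4795.00 − €4200.00) = €462.00 + 21.2% × €595.00 = €588.14
Workforce Levy: cap €88740.00 − YTD €86595.00 = €2145.00 subject; 1% × €2145.00 = €21.45
Total: €588.14 + €21.45 = €609.59

€609.59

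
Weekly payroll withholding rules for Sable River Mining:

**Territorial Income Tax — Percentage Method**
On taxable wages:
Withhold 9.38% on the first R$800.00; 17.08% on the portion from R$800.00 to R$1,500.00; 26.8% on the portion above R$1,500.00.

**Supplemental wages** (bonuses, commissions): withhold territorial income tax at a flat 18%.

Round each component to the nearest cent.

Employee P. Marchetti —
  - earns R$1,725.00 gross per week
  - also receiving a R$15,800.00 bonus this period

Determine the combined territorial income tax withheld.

R$3,098.90

Territorial Income Tax: taxable = R$1,725.00
  R$194.60 + 26.8% × (R$1,725.00 − R$1,500.00) = R$194.60 + 26.8% × R$225.00 = R$254.90
Supplemental (18% flat on bonus): 18% × R$15,800.00 = R$2,844.00
Total territorial income tax: R$254.90 + R$2,844.00 = R$3,098.90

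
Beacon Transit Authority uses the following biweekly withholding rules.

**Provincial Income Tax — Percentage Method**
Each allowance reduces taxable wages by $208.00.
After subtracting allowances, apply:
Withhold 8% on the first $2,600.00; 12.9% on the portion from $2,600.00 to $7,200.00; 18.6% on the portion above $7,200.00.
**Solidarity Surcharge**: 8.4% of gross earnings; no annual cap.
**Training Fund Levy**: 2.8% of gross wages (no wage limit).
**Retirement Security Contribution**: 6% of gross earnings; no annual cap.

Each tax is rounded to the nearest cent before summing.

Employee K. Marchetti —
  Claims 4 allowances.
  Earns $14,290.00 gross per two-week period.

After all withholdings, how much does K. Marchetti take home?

$9,866.73

Provincial Income Tax: taxable = $14,290.00 − 4×$208.00 = $13,458.00
  $801.40 + 18.6% × ($13,458.00 − $7,200.00) = $801.40 + 18.6% × $6,258.00 = $1,965.39
Solidarity Surcharge: 8.4% × $14,290.00 = $1,200.36
Training Fund Levy: 2.8% × $14,290.00 = $400.12
Retirement Security Contribution: 6% × $14,290.00 = $857.40
Total withheld: $1,965.39 + $1,200.36 + $400.12 + $857.40 = $4,423.27
Net pay: $14,290.00 − $4,423.27 = $9,866.73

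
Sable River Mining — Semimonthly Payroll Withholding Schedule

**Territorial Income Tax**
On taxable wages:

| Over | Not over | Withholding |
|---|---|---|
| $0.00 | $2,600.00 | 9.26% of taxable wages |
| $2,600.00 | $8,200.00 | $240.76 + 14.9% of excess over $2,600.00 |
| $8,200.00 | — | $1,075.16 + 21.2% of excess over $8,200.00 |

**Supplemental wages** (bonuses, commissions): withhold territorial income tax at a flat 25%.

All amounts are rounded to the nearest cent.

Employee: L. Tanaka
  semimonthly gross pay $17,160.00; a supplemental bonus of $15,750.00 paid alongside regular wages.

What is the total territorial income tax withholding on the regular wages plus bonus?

Territorial Income Tax: taxable = $17,160.00
  $1,075.16 + 21.2% × ($17,160.00 − $8,200.00) = $1,075.16 + 21.2% × $8,960.00 = $2,974.68
Supplemental (25% flat on bonus): 25% × $15,750.00 = $3,937.50
Total territorial income tax: $2,974.68 + $3,937.50 = $6,912.18

$6,912.18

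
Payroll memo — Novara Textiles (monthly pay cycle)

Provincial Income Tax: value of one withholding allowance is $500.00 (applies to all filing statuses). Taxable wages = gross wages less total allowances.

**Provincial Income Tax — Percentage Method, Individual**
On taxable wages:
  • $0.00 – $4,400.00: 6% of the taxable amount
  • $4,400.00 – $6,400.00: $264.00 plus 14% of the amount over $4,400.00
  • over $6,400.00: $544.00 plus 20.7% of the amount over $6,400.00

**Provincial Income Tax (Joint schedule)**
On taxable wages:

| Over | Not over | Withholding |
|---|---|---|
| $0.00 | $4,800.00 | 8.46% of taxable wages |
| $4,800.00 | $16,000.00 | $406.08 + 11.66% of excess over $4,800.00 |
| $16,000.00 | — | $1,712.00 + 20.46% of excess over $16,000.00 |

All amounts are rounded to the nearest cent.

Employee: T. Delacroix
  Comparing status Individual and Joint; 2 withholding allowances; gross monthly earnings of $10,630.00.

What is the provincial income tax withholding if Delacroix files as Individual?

Provincial Income Tax (Individual): taxable = $10,630.00 − 2×$500.00 = $9,630.00
  $544.00 + 20.7% × ($9,630.00 − $6,400.00) = $544.00 + 20.7% × $3,230.00 = $1,212.61

$1,212.61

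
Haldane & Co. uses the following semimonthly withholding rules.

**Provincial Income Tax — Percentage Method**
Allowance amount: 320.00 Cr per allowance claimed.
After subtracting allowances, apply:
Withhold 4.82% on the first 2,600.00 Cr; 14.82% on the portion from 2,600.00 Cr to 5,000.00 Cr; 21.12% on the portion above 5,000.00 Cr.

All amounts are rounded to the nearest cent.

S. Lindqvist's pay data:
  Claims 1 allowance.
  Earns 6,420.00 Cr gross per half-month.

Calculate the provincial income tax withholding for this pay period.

713.32 Cr

Provincial Income Tax: taxable = 6,420.00 Cr − 1×320.00 Cr = 6,100.00 Cr
  481.00 Cr + 21.12% × (6,100.00 Cr − 5,000.00 Cr) = 481.00 Cr + 21.12% × 1,100.00 Cr = 713.32 Cr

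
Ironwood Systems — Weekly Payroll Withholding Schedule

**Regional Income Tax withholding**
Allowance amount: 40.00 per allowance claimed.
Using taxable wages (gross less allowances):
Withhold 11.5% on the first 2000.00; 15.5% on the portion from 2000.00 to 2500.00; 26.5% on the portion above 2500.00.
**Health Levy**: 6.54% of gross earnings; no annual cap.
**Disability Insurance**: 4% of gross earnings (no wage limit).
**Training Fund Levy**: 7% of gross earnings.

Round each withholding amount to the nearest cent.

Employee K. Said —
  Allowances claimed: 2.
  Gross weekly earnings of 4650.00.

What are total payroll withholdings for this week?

1671.66

Regional Income Tax: taxable = 4650.00 − 2×40.00 = 4570.00
  307.50 + 26.5% × (4570.00 − 2500.00) = 307.50 + 26.5% × 2070.00 = 856.05
Health Levy: 6.54% × 4650.00 = 304.11
Disability Insurance: 4% × 4650.00 = 186.00
Training Fund Levy: 7% × 4650.00 = 325.50
Total: 856.05 + 304.11 + 186.00 + 325.50 = 1671.66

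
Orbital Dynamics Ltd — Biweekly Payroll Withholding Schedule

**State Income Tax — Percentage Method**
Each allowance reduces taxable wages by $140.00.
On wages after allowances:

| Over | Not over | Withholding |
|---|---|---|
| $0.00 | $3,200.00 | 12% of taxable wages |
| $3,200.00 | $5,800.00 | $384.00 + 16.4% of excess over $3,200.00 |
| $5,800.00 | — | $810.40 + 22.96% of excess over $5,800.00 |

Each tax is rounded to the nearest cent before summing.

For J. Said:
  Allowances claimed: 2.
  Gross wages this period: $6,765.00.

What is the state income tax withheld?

State Income Tax: taxable = $6,765.00 − 2×$140.00 = $6,485.00
  $810.40 + 22.96% × ($6,485.00 − $5,800.00) = $810.40 + 22.96% × $685.00 = $967.68

$967.68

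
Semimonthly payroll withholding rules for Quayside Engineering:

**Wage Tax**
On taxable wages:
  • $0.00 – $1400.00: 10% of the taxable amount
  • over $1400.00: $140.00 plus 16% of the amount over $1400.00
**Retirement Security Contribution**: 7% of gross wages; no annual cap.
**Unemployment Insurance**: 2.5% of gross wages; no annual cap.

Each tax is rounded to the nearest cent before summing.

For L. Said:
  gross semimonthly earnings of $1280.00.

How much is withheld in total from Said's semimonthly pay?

$249.60

Wage Tax: taxable = $1280.00
  10% × $1280.00 = $128.00
Retirement Security Contribution: 7% × $1280.00 = $89.60
Unemployment Insurance: 2.5% × $1280.00 = $32.00
Total: $128.00 + $89.60 + $32.00 = $249.60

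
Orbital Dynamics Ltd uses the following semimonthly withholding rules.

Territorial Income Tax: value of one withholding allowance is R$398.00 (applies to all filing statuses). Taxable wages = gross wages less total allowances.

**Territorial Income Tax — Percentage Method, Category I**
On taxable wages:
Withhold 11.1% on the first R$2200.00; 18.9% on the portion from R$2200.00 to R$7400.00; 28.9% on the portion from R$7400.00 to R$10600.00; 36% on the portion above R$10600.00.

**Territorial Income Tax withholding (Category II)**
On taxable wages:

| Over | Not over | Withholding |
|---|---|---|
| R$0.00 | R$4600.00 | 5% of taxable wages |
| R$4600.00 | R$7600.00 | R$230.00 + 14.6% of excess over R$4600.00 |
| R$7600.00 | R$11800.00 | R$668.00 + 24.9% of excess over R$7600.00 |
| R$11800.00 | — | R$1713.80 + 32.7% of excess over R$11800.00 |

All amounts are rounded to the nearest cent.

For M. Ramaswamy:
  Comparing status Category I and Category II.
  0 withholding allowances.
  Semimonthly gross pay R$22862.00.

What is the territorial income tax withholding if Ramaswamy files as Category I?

Territorial Income Tax (Category I): taxable = R$22862.00
  R$2151.80 + 36% × (R$22862.00 − R$10600.00) = R$2151.80 + 36% × R$12262.00 = R$6566.12

R$6566.12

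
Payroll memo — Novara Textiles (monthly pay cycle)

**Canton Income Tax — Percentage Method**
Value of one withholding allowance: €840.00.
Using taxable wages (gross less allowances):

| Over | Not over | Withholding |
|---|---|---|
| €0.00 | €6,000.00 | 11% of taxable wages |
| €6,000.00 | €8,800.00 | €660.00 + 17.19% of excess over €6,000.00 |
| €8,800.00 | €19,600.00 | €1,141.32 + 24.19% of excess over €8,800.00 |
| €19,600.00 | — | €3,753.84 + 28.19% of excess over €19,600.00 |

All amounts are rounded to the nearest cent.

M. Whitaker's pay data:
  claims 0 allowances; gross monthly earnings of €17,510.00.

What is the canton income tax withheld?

Canton Income Tax: taxable = €17,510.00
  €1,141.32 + 24.19% × (€17,510.00 − €8,800.00) = €1,141.32 + 24.19% × €8,710.00 = €3,248.27

€3,248.27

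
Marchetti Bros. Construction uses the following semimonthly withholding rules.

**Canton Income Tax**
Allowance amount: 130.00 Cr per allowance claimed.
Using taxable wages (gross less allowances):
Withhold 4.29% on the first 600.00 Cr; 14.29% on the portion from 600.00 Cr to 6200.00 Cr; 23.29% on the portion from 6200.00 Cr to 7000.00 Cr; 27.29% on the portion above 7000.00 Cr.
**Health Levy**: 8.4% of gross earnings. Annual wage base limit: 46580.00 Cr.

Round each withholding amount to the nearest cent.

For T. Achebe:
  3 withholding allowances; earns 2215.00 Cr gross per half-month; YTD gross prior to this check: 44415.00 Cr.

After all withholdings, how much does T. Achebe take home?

1832.35 Cr

Canton Income Tax: taxable = 2215.00 Cr − 3×130.00 Cr = 1825.00 Cr
  25.74 Cr + 14.29% × (1825.00 Cr − 600.00 Cr) = 25.74 Cr + 14.29% × 1225.00 Cr = 200.79 Cr
Health Levy: cap 46580.00 Cr − YTD 44415.00 Cr = 2165.00 Cr subject; 8.4% × 2165.00 Cr = 181.86 Cr
Total withheld: 200.79 Cr + 181.86 Cr = 382.65 Cr
Net pay: 2215.00 Cr − 382.65 Cr = 1832.35 Cr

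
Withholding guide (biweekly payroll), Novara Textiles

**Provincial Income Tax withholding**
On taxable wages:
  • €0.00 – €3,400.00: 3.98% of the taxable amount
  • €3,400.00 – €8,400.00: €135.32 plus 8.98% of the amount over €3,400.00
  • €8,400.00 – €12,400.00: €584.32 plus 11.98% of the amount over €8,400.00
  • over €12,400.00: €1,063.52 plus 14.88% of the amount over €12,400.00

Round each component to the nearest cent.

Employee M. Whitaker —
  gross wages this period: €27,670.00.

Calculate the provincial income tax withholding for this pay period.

Provincial Income Tax: taxable = €27,670.00
  €1,063.52 + 14.88% × (€27,670.00 − €12,400.00) = €1,063.52 + 14.88% × €15,270.00 = €3,335.70

€3,335.70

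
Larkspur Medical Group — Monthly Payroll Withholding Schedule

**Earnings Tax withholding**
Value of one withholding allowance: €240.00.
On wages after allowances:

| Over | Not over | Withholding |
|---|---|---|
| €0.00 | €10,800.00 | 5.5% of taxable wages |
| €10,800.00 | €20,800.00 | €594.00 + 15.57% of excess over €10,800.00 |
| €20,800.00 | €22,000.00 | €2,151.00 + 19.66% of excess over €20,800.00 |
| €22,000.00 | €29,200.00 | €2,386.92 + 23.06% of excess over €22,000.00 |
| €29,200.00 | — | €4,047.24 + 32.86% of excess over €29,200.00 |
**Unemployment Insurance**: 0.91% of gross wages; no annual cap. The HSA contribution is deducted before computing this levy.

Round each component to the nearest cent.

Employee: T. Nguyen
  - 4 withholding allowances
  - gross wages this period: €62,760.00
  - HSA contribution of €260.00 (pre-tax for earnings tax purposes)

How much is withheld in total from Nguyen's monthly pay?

€15,242.91

Earnings Tax: taxable = €62,760.00 − €260.00 − 4×€240.00 = €61,540.00
  €4,047.24 + 32.86% × (€61,540.00 − €29,200.00) = €4,047.24 + 32.86% × €32,340.00 = €14,674.16
Unemployment Insurance: 0.91% × €62,500.00 = €568.75
Total: €14,674.16 + €568.75 = €15,242.91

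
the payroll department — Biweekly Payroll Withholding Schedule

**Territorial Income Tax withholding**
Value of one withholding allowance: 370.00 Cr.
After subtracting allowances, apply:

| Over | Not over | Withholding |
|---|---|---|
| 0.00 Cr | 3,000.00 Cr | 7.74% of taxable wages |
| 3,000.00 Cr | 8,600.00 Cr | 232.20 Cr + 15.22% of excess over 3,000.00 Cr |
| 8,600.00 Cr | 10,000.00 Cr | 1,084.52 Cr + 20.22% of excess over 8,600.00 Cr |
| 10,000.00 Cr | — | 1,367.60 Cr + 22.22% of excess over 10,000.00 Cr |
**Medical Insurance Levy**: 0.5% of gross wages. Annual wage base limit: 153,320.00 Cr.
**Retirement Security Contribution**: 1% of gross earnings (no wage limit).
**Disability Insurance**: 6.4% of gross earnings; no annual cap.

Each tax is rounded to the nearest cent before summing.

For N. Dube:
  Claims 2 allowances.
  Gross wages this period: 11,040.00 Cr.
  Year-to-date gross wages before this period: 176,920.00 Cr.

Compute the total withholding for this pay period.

Territorial Income Tax: taxable = 11,040.00 Cr − 2×370.00 Cr = 10,300.00 Cr
  1,367.60 Cr + 22.22% × (10,300.00 Cr − 10,000.00 Cr) = 1,367.60 Cr + 22.22% × 300.00 Cr = 1,434.26 Cr
Medical Insurance Levy: YTD 176,920.00 Cr ≥ cap 153,320.00 Cr → 0.00 Cr
Retirement Security Contribution: 1% × 11,040.00 Cr = 110.40 Cr
Disability Insurance: 6.4% × 11,040.00 Cr = 706.56 Cr
Total: 1,434.26 Cr + 0.00 Cr + 110.40 Cr + 706.56 Cr = 2,251.22 Cr

2,251.22 Cr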